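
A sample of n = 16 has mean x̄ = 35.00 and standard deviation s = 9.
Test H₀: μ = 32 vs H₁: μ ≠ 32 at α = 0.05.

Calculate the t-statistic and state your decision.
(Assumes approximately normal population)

df = n - 1 = 15
SE = s/√n = 9/√16 = 2.2500
t = (x̄ - μ₀)/SE = (35.00 - 32)/2.2500 = 1.3333
Critical value: t_{0.025,15} = ±2.131
p-value ≈ 0.2023
Decision: fail to reject H₀

Answer: t = 1.3333, fail to reject H₀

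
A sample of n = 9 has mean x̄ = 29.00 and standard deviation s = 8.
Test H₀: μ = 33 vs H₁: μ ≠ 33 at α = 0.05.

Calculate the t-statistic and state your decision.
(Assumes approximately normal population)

Answer: t = -1.5000, fail to reject H₀

Derivation:
df = n - 1 = 8
SE = s/√n = 8/√9 = 2.6667
t = (x̄ - μ₀)/SE = (29.00 - 33)/2.6667 = -1.5000
Critical value: t_{0.025,8} = ±2.306
p-value ≈ 0.1720
Decision: fail to reject H₀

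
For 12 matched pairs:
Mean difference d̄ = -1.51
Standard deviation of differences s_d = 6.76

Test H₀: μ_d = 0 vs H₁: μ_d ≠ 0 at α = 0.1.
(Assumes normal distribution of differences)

Answer: t = -0.7738, fail to reject H₀

Derivation:
df = n - 1 = 11
SE = s_d/√n = 6.76/√12 = 1.9514
t = d̄/SE = -1.51/1.9514 = -0.7738
Critical value: t_{0.05,11} = ±1.796
p-value ≈ 0.4554
Decision: fail to reject H₀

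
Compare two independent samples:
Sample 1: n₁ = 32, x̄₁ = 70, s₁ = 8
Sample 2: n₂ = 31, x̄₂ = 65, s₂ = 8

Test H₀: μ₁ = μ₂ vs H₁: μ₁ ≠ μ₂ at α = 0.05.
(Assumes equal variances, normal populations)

Answer: t = 2.4800, reject H₀

Derivation:
Pooled variance: s²_p = [31×8² + 30×8²]/(61) = 64.0000
s_p = 8.0000
SE = s_p×√(1/n₁ + 1/n₂) = 8.0000×√(1/32 + 1/31) = 2.0161
t = (x̄₁ - x̄₂)/SE = (70 - 65)/2.0161 = 2.4800
df = 61, t-critical = ±2.000
Decision: reject H₀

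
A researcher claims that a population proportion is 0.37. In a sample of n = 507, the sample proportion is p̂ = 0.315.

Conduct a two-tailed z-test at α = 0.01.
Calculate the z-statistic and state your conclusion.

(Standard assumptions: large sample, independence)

Answer: z = -2.5651, fail to reject H₀

Derivation:
H₀: p = 0.37, H₁: p ≠ 0.37
Standard error: SE = √(p₀(1-p₀)/n) = √(0.37×0.63/507) = 0.021442
z-statistic: z = (p̂ - p₀)/SE = (0.315 - 0.37)/0.021442 = -2.5651
Critical value: z_0.005 = ±2.576
p-value = 0.0103
Decision: fail to reject H₀ at α = 0.01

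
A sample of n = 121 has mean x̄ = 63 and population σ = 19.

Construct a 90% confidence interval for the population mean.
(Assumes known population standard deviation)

Answer: (60.1586, 65.8414)

Derivation:
Confidence level: 90%, α = 0.1
z_0.05 = 1.645
SE = σ/√n = 19/√121 = 1.7273
Margin of error = 1.645 × 1.7273 = 2.8414
CI: x̄ ± margin = 63 ± 2.8414
CI: (60.1586, 65.8414)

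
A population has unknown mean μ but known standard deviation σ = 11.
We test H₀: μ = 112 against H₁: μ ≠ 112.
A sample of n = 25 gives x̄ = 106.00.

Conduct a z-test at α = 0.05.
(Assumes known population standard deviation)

Standard error: SE = σ/√n = 11/√25 = 2.2000
z-statistic: z = (x̄ - μ₀)/SE = (106.00 - 112)/2.2000 = -2.7273
Critical value: ±1.960
p-value = 0.0064
Decision: reject H₀

Answer: z = -2.7273, reject H₀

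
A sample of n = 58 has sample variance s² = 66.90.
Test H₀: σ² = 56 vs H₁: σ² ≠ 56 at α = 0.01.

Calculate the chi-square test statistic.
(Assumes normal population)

Answer: χ² = 68.0946, fail to reject H₀

Derivation:
df = n - 1 = 57
χ² = (n-1)s²/σ₀² = 57×66.90/56 = 68.0946
Critical values: χ²_{0.995,57} = 33.248, χ²_{0.005,57} = 88.236
Rejection region: χ² < 33.248 or χ² > 88.236
Decision: fail to reject H₀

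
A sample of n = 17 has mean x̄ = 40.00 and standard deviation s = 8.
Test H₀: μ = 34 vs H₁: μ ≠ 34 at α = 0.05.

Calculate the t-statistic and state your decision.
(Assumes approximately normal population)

Answer: t = 3.0923, reject H₀

Derivation:
df = n - 1 = 16
SE = s/√n = 8/√17 = 1.9403
t = (x̄ - μ₀)/SE = (40.00 - 34)/1.9403 = 3.0923
Critical value: t_{0.025,16} = ±2.120
p-value ≈ 0.0070
Decision: reject H₀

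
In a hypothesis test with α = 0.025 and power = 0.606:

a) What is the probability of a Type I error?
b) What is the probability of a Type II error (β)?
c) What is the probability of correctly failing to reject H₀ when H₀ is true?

a) Type I error probability = α = 0.025
b) Power = P(reject H₀ | H₁ true) = 1 - β = 0.606, so Type II error probability = β = 1 - Power = 0.394
c) P(fail to reject H₀ | H₀ true) = 1 - α = 0.975

Answer: a) 0.025, b) 0.394, c) 0.975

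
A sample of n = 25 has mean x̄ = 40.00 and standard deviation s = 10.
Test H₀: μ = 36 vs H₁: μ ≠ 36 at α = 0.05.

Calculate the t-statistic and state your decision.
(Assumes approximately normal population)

Answer: t = 2.0000, fail to reject H₀

Derivation:
df = n - 1 = 24
SE = s/√n = 10/√25 = 2.0000
t = (x̄ - μ₀)/SE = (40.00 - 36)/2.0000 = 2.0000
Critical value: t_{0.025,24} = ±2.064
p-value ≈ 0.0569
Decision: fail to reject H₀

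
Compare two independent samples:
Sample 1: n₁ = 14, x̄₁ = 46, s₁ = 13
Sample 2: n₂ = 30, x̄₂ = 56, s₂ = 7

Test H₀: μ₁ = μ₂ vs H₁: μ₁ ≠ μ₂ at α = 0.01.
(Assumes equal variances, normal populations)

Answer: t = -3.3288, reject H₀

Derivation:
Pooled variance: s²_p = [13×13² + 29×7²]/(42) = 86.1429
s_p = 9.2813
SE = s_p×√(1/n₁ + 1/n₂) = 9.2813×√(1/14 + 1/30) = 3.0041
t = (x̄₁ - x̄₂)/SE = (46 - 56)/3.0041 = -3.3288
df = 42, t-critical = ±2.698
Decision: reject H₀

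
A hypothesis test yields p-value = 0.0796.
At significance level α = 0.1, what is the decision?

Answer: reject H₀

Derivation:
Compare p-value to α:
0.0796 < 0.1
Decision: reject H₀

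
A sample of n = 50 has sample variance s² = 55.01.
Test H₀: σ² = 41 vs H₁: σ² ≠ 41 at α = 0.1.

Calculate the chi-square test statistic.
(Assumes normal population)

Answer: χ² = 65.7437, fail to reject H₀

Derivation:
df = n - 1 = 49
χ² = (n-1)s²/σ₀² = 49×55.01/41 = 65.7437
Critical values: χ²_{0.95,49} = 33.930, χ²_{0.05,49} = 66.339
Rejection region: χ² < 33.930 or χ² > 66.339
Decision: fail to reject H₀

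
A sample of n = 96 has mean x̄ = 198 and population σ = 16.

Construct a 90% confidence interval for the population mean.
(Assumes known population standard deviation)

Confidence level: 90%, α = 0.1
z_0.05 = 1.645
SE = σ/√n = 16/√96 = 1.6330
Margin of error = 1.645 × 1.6330 = 2.6863
CI: x̄ ± margin = 198 ± 2.6863
CI: (195.3137, 200.6863)

Answer: (195.3137, 200.6863)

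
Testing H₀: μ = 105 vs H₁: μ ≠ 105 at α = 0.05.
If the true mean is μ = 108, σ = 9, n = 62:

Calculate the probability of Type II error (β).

SE = σ/√n = 9/√62 = 1.1430
Critical values: μ₀ ± z_0.025×SE = 105 ± 1.960×1.1430
Acceptance region: (102.7597, 107.2403)
Under H₁ (μ = 108): z_high = (107.2403 - 108)/1.1430 = -0.6647, z_low = (102.7597 - 108)/1.1430 = -4.5847
β = P(not reject | H₁) = Φ(-0.6647) - Φ(-4.5847) ≈ 0.2531

Answer: β ≈ 0.2531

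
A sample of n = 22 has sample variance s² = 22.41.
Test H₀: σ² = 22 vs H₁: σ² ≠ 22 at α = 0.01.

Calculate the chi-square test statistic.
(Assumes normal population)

df = n - 1 = 21
χ² = (n-1)s²/σ₀² = 21×22.41/22 = 21.3914
Critical values: χ²_{0.995,21} = 8.034, χ²_{0.005,21} = 41.401
Rejection region: χ² < 8.034 or χ² > 41.401
Decision: fail to reject H₀

Answer: χ² = 21.3914, fail to reject H₀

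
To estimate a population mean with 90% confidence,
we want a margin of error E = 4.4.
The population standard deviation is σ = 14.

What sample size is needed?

z_0.05 = 1.645
n = (z×σ/E)² = (1.645×14/4.4)²
n = 27.3957
Round up: n = 28

Answer: n = 28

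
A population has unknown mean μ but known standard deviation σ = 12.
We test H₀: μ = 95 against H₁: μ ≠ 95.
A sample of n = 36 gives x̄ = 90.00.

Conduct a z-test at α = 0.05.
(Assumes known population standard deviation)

Standard error: SE = σ/√n = 12/√36 = 2.0000
z-statistic: z = (x̄ - μ₀)/SE = (90.00 - 95)/2.0000 = -2.5000
Critical value: ±1.960
p-value = 0.0124
Decision: reject H₀

Answer: z = -2.5000, reject H₀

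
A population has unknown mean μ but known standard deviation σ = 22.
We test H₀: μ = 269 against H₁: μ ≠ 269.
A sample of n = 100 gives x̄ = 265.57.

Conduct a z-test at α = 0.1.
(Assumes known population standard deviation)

Standard error: SE = σ/√n = 22/√100 = 2.2000
z-statistic: z = (x̄ - μ₀)/SE = (265.57 - 269)/2.2000 = -1.5591
Critical value: ±1.645
p-value = 0.1190
Decision: fail to reject H₀

Answer: z = -1.5591, fail to reject H₀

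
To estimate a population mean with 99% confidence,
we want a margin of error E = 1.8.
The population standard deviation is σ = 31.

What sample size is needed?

Answer: n = 1969

Derivation:
z_0.005 = 2.576
n = (z×σ/E)² = (2.576×31/1.8)²
n = 1968.2039
Round up: n = 1969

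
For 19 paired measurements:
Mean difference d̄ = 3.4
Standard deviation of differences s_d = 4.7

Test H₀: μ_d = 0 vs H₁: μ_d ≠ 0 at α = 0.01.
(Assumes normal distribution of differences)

df = n - 1 = 18
SE = s_d/√n = 4.7/√19 = 1.0783
t = d̄/SE = 3.4/1.0783 = 3.1531
Critical value: t_{0.005,18} = ±2.878
p-value ≈ 0.0055
Decision: reject H₀

Answer: t = 3.1531, reject H₀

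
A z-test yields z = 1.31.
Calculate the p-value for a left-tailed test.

Answer: p-value ≈ 0.9049

Derivation:
For z = 1.31:
p = P(Z < 1.31) = Φ(1.31) = 0.9049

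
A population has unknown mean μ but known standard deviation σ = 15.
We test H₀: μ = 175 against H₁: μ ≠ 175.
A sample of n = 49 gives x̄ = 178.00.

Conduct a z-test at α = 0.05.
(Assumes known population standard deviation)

Standard error: SE = σ/√n = 15/√49 = 2.1429
z-statistic: z = (x̄ - μ₀)/SE = (178.00 - 175)/2.1429 = 1.4000
Critical value: ±1.960
p-value = 0.1615
Decision: fail to reject H₀

Answer: z = 1.4000, fail to reject H₀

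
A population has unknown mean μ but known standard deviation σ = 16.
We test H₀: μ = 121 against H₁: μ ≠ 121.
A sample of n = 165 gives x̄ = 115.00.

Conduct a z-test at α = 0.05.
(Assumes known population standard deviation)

Answer: z = -4.8170, reject H₀

Derivation:
Standard error: SE = σ/√n = 16/√165 = 1.2456
z-statistic: z = (x̄ - μ₀)/SE = (115.00 - 121)/1.2456 = -4.8170
Critical value: ±1.960
p-value < 0.0001
Decision: reject H₀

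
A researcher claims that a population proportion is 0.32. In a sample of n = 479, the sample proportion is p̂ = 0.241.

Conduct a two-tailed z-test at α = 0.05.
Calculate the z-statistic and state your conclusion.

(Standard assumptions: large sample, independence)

H₀: p = 0.32, H₁: p ≠ 0.32
Standard error: SE = √(p₀(1-p₀)/n) = √(0.32×0.68/479) = 0.021314
z-statistic: z = (p̂ - p₀)/SE = (0.241 - 0.32)/0.021314 = -3.7065
Critical value: z_0.025 = ±1.960
p-value = 0.0002
Decision: reject H₀ at α = 0.05

Answer: z = -3.7065, reject H₀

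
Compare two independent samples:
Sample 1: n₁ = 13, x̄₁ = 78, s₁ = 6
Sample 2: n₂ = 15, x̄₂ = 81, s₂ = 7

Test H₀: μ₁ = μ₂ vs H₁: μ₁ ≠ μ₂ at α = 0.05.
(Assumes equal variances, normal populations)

Answer: t = -1.2073, fail to reject H₀

Derivation:
Pooled variance: s²_p = [12×6² + 14×7²]/(26) = 43.0000
s_p = 6.5574
SE = s_p×√(1/n₁ + 1/n₂) = 6.5574×√(1/13 + 1/15) = 2.4848
t = (x̄₁ - x̄₂)/SE = (78 - 81)/2.4848 = -1.2073
df = 26, t-critical = ±2.056
Decision: fail to reject H₀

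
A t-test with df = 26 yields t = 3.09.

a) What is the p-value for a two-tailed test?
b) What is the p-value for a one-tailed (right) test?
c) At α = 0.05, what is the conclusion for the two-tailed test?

Using t-distribution with df = 26:
a) Two-tailed: p = 2×P(T > 3.09) = 0.0047
b) One-tailed: p = P(T > 3.09) = 0.0024
c) 0.0047 < 0.05, reject H₀

Answer: a) 0.0047, b) 0.0024, c) reject H₀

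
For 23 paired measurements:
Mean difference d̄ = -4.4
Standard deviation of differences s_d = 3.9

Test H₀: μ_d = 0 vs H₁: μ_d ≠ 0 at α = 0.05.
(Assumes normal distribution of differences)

Answer: t = -5.4107, reject H₀

Derivation:
df = n - 1 = 22
SE = s_d/√n = 3.9/√23 = 0.8132
t = d̄/SE = -4.4/0.8132 = -5.4107
Critical value: t_{0.025,22} = ±2.074
p-value < 0.0001
Decision: reject H₀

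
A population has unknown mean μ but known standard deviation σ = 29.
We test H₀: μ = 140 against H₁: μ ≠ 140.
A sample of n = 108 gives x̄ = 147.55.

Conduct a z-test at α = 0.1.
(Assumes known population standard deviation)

Answer: z = 2.7056, reject H₀

Derivation:
Standard error: SE = σ/√n = 29/√108 = 2.7905
z-statistic: z = (x̄ - μ₀)/SE = (147.55 - 140)/2.7905 = 2.7056
Critical value: ±1.645
p-value = 0.0068
Decision: reject H₀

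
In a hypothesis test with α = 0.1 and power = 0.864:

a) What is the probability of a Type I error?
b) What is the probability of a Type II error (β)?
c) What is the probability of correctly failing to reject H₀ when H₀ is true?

Answer: a) 0.1, b) 0.136, c) 0.9

Derivation:
a) Type I error probability = α = 0.1
b) Power = P(reject H₀ | H₁ true) = 1 - β = 0.864, so Type II error probability = β = 1 - Power = 0.136
c) P(fail to reject H₀ | H₀ true) = 1 - α = 0.9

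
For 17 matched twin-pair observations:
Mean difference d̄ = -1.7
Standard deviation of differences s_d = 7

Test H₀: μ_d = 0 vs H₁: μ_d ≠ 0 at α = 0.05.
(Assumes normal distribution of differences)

Answer: t = -1.0014, fail to reject H₀

Derivation:
df = n - 1 = 16
SE = s_d/√n = 7/√17 = 1.6977
t = d̄/SE = -1.7/1.6977 = -1.0014
Critical value: t_{0.025,16} = ±2.120
p-value ≈ 0.3315
Decision: fail to reject H₀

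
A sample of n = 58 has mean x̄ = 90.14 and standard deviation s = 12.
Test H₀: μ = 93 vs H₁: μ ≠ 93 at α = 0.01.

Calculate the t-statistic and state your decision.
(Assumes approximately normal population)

df = n - 1 = 57
SE = s/√n = 12/√58 = 1.5757
t = (x̄ - μ₀)/SE = (90.14 - 93)/1.5757 = -1.8151
Critical value: t_{0.005,57} = ±2.665
p-value ≈ 0.0748
Decision: fail to reject H₀

Answer: t = -1.8151, fail to reject H₀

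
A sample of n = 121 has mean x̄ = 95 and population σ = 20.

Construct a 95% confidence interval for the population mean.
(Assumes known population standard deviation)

Confidence level: 95%, α = 0.05
z_0.025 = 1.960
SE = σ/√n = 20/√121 = 1.8182
Margin of error = 1.960 × 1.8182 = 3.5637
CI: x̄ ± margin = 95 ± 3.5637
CI: (91.4363, 98.5637)

Answer: (91.4363, 98.5637)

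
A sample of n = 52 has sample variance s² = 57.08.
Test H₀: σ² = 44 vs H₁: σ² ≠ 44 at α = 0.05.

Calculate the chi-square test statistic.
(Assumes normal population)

df = n - 1 = 51
χ² = (n-1)s²/σ₀² = 51×57.08/44 = 66.1609
Critical values: χ²_{0.975,51} = 33.162, χ²_{0.025,51} = 72.616
Rejection region: χ² < 33.162 or χ² > 72.616
Decision: fail to reject H₀

Answer: χ² = 66.1609, fail to reject H₀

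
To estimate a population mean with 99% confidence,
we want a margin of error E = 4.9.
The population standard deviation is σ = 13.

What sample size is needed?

Answer: n = 47

Derivation:
z_0.005 = 2.576
n = (z×σ/E)² = (2.576×13/4.9)²
n = 46.7075
Round up: n = 47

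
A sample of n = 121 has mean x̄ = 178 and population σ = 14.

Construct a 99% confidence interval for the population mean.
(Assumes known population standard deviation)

Confidence level: 99%, α = 0.01
z_0.005 = 2.576
SE = σ/√n = 14/√121 = 1.2727
Margin of error = 2.576 × 1.2727 = 3.2785
CI: x̄ ± margin = 178 ± 3.2785
CI: (174.7215, 181.2785)

Answer: (174.7215, 181.2785)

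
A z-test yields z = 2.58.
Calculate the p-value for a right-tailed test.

Answer: p-value ≈ 0.0049

Derivation:
For z = 2.58:
p = P(Z > 2.58) = 1 - Φ(2.58) = 0.0049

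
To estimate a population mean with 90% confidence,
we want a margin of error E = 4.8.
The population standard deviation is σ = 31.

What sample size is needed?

z_0.05 = 1.645
n = (z×σ/E)² = (1.645×31/4.8)²
n = 112.8685
Round up: n = 113

Answer: n = 113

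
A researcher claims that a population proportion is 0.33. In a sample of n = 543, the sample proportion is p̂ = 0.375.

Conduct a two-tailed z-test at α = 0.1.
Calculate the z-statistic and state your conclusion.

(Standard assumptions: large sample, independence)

H₀: p = 0.33, H₁: p ≠ 0.33
Standard error: SE = √(p₀(1-p₀)/n) = √(0.33×0.67/543) = 0.020179
z-statistic: z = (p̂ - p₀)/SE = (0.375 - 0.33)/0.020179 = 2.2300
Critical value: z_0.05 = ±1.645
p-value = 0.0257
Decision: reject H₀ at α = 0.1

Answer: z = 2.2300, reject H₀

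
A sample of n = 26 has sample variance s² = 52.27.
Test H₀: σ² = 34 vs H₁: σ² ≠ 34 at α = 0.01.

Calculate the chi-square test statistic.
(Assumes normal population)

df = n - 1 = 25
χ² = (n-1)s²/σ₀² = 25×52.27/34 = 38.4338
Critical values: χ²_{0.995,25} = 10.520, χ²_{0.005,25} = 46.928
Rejection region: χ² < 10.520 or χ² > 46.928
Decision: fail to reject H₀

Answer: χ² = 38.4338, fail to reject H₀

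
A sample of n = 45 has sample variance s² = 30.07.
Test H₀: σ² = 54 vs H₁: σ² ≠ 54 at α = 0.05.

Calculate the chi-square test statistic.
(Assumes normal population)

Answer: χ² = 24.5015, reject H₀

Derivation:
df = n - 1 = 44
χ² = (n-1)s²/σ₀² = 44×30.07/54 = 24.5015
Critical values: χ²_{0.975,44} = 27.575, χ²_{0.025,44} = 64.201
Rejection region: χ² < 27.575 or χ² > 64.201
Decision: reject H₀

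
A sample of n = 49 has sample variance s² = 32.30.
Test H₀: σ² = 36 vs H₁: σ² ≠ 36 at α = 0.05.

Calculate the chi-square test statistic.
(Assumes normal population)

Answer: χ² = 43.0667, fail to reject H₀

Derivation:
df = n - 1 = 48
χ² = (n-1)s²/σ₀² = 48×32.30/36 = 43.0667
Critical values: χ²_{0.975,48} = 30.755, χ²_{0.025,48} = 69.023
Rejection region: χ² < 30.755 or χ² > 69.023
Decision: fail to reject H₀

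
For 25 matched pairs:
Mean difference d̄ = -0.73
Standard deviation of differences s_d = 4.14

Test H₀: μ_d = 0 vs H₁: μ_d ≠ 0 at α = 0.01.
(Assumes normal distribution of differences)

df = n - 1 = 24
SE = s_d/√n = 4.14/√25 = 0.8280
t = d̄/SE = -0.73/0.8280 = -0.8816
Critical value: t_{0.005,24} = ±2.797
p-value ≈ 0.3867
Decision: fail to reject H₀

Answer: t = -0.8816, fail to reject H₀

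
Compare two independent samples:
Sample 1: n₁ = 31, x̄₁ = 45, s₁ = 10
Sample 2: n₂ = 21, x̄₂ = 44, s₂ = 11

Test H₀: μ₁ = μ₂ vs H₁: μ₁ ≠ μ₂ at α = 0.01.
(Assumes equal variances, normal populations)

Answer: t = 0.3398, fail to reject H₀

Derivation:
Pooled variance: s²_p = [30×10² + 20×11²]/(50) = 108.4000
s_p = 10.4115
SE = s_p×√(1/n₁ + 1/n₂) = 10.4115×√(1/31 + 1/21) = 2.9426
t = (x̄₁ - x̄₂)/SE = (45 - 44)/2.9426 = 0.3398
df = 50, t-critical = ±2.678
Decision: fail to reject H₀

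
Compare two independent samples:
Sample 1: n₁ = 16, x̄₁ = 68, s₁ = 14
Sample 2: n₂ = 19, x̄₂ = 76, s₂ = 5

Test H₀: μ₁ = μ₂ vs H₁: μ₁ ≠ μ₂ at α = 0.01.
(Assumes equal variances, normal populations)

Answer: t = -2.3263, fail to reject H₀

Derivation:
Pooled variance: s²_p = [15×14² + 18×5²]/(33) = 102.7273
s_p = 10.1354
SE = s_p×√(1/n₁ + 1/n₂) = 10.1354×√(1/16 + 1/19) = 3.4390
t = (x̄₁ - x̄₂)/SE = (68 - 76)/3.4390 = -2.3263
df = 33, t-critical = ±2.733
Decision: fail to reject H₀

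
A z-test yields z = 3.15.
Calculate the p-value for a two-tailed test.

For z = 3.15:
p = 2×P(Z > |3.15|) = 2×(1 - Φ(3.15)) = 0.0016

Answer: p-value ≈ 0.0016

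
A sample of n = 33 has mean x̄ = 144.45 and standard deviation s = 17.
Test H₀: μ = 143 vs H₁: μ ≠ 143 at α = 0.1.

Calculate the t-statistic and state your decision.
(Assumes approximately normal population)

Answer: t = 0.4900, fail to reject H₀

Derivation:
df = n - 1 = 32
SE = s/√n = 17/√33 = 2.9593
t = (x̄ - μ₀)/SE = (144.45 - 143)/2.9593 = 0.4900
Critical value: t_{0.05,32} = ±1.694
p-value ≈ 0.6275
Decision: fail to reject H₀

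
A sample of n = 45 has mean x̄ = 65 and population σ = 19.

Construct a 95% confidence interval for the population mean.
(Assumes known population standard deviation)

Confidence level: 95%, α = 0.05
z_0.025 = 1.960
SE = σ/√n = 19/√45 = 2.8324
Margin of error = 1.960 × 2.8324 = 5.5515
CI: x̄ ± margin = 65 ± 5.5515
CI: (59.4485, 70.5515)

Answer: (59.4485, 70.5515)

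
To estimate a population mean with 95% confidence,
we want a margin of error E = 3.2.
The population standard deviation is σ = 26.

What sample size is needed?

Answer: n = 254

Derivation:
z_0.025 = 1.960
n = (z×σ/E)² = (1.960×26/3.2)²
n = 253.6056
Round up: n = 254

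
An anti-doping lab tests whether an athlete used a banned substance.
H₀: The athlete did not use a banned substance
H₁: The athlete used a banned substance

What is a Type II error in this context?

Answer: Failing to detect doping in an athlete who used a banned substance

Derivation:
Type I error: rejecting H₀ when it is actually true (false positive).
Type II error: failing to reject H₀ when H₁ is actually true (false negative).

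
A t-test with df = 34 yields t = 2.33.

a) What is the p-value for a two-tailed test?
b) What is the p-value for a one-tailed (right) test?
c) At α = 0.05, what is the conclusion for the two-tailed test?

Answer: a) 0.0259, b) 0.0129, c) reject H₀

Derivation:
Using t-distribution with df = 34:
a) Two-tailed: p = 2×P(T > 2.33) = 0.0259
b) One-tailed: p = P(T > 2.33) = 0.0129
c) 0.0259 < 0.05, reject H₀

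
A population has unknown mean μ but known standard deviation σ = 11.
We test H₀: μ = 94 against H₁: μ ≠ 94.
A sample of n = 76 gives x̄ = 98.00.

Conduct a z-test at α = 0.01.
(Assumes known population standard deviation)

Answer: z = 3.1701, reject H₀

Derivation:
Standard error: SE = σ/√n = 11/√76 = 1.2618
z-statistic: z = (x̄ - μ₀)/SE = (98.00 - 94)/1.2618 = 3.1701
Critical value: ±2.576
p-value = 0.0015
Decision: reject H₀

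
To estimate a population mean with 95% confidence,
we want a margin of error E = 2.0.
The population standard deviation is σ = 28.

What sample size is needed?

z_0.025 = 1.960
n = (z×σ/E)² = (1.960×28/2.0)²
n = 752.9536
Round up: n = 753

Answer: n = 753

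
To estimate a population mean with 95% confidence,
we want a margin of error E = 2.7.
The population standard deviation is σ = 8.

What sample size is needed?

Answer: n = 34

Derivation:
z_0.025 = 1.960
n = (z×σ/E)² = (1.960×8/2.7)²
n = 33.7260
Round up: n = 34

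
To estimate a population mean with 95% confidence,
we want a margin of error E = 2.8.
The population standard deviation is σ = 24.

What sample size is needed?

z_0.025 = 1.960
n = (z×σ/E)² = (1.960×24/2.8)²
n = 282.2400
Round up: n = 283

Answer: n = 283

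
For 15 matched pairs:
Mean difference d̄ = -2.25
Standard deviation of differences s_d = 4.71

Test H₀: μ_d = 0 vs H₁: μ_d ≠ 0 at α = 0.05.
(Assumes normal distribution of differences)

df = n - 1 = 14
SE = s_d/√n = 4.71/√15 = 1.2161
t = d̄/SE = -2.25/1.2161 = -1.8502
Critical value: t_{0.025,14} = ±2.145
p-value ≈ 0.0855
Decision: fail to reject H₀

Answer: t = -1.8502, fail to reject H₀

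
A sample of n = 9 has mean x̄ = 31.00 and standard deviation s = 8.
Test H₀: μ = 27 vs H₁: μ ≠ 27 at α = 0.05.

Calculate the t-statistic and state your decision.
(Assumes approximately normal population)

Answer: t = 1.5000, fail to reject H₀

Derivation:
df = n - 1 = 8
SE = s/√n = 8/√9 = 2.6667
t = (x̄ - μ₀)/SE = (31.00 - 27)/2.6667 = 1.5000
Critical value: t_{0.025,8} = ±2.306
p-value ≈ 0.1720
Decision: fail to reject H₀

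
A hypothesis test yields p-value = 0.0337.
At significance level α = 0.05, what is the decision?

Compare p-value to α:
0.0337 < 0.05
Decision: reject H₀

Answer: reject H₀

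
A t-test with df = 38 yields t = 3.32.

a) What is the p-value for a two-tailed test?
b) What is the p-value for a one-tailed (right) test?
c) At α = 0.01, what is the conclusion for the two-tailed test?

Using t-distribution with df = 38:
a) Two-tailed: p = 2×P(T > 3.32) = 0.0020
b) One-tailed: p = P(T > 3.32) = 0.0010
c) 0.0020 < 0.01, reject H₀

Answer: a) 0.0020, b) 0.0010, c) reject H₀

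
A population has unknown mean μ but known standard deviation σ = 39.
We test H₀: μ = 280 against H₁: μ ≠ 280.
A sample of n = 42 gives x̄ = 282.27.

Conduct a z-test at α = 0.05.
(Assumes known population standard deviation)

Answer: z = 0.3772, fail to reject H₀

Derivation:
Standard error: SE = σ/√n = 39/√42 = 6.0178
z-statistic: z = (x̄ - μ₀)/SE = (282.27 - 280)/6.0178 = 0.3772
Critical value: ±1.960
p-value = 0.7060
Decision: fail to reject H₀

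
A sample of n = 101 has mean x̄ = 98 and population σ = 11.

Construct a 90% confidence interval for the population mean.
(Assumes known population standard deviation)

Confidence level: 90%, α = 0.1
z_0.05 = 1.645
SE = σ/√n = 11/√101 = 1.0945
Margin of error = 1.645 × 1.0945 = 1.8005
CI: x̄ ± margin = 98 ± 1.8005
CI: (96.1995, 99.8005)

Answer: (96.1995, 99.8005)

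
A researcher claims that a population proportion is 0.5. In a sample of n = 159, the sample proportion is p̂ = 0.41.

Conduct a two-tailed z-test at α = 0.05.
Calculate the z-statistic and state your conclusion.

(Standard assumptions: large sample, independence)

Answer: z = -2.2697, reject H₀

Derivation:
H₀: p = 0.5, H₁: p ≠ 0.5
Standard error: SE = √(p₀(1-p₀)/n) = √(0.5×0.5/159) = 0.039653
z-statistic: z = (p̂ - p₀)/SE = (0.41 - 0.5)/0.039653 = -2.2697
Critical value: z_0.025 = ±1.960
p-value = 0.0232
Decision: reject H₀ at α = 0.05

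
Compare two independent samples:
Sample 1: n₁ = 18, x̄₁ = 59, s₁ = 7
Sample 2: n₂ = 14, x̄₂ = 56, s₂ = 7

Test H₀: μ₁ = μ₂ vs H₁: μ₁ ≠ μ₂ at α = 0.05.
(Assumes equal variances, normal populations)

Answer: t = 1.2027, fail to reject H₀

Derivation:
Pooled variance: s²_p = [17×7² + 13×7²]/(30) = 49.0000
s_p = 7.0000
SE = s_p×√(1/n₁ + 1/n₂) = 7.0000×√(1/18 + 1/14) = 2.4944
t = (x̄₁ - x̄₂)/SE = (59 - 56)/2.4944 = 1.2027
df = 30, t-critical = ±2.042
Decision: fail to reject H₀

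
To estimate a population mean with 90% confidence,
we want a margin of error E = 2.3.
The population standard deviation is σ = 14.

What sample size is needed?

Answer: n = 101

Derivation:
z_0.05 = 1.645
n = (z×σ/E)² = (1.645×14/2.3)²
n = 100.2610
Round up: n = 101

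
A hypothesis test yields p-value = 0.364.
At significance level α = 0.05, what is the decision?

Answer: fail to reject H₀

Derivation:
Compare p-value to α:
0.364 ≥ 0.05
Decision: fail to reject H₀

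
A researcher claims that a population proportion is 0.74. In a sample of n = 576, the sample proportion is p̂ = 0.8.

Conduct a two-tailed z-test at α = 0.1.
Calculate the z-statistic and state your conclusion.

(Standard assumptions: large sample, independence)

H₀: p = 0.74, H₁: p ≠ 0.74
Standard error: SE = √(p₀(1-p₀)/n) = √(0.74×0.26/576) = 0.018276
z-statistic: z = (p̂ - p₀)/SE = (0.8 - 0.74)/0.018276 = 3.2830
Critical value: z_0.05 = ±1.645
p-value = 0.0010
Decision: reject H₀ at α = 0.1

Answer: z = 3.2830, reject H₀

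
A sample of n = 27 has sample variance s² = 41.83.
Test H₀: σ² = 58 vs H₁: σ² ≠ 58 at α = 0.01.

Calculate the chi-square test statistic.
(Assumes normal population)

df = n - 1 = 26
χ² = (n-1)s²/σ₀² = 26×41.83/58 = 18.7514
Critical values: χ²_{0.995,26} = 11.160, χ²_{0.005,26} = 48.290
Rejection region: χ² < 11.160 or χ² > 48.290
Decision: fail to reject H₀

Answer: χ² = 18.7514, fail to reject H₀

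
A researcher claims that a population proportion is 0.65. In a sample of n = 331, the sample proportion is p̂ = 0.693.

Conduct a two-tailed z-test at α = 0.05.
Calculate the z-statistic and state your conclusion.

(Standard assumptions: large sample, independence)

H₀: p = 0.65, H₁: p ≠ 0.65
Standard error: SE = √(p₀(1-p₀)/n) = √(0.65×0.35/331) = 0.026217
z-statistic: z = (p̂ - p₀)/SE = (0.693 - 0.65)/0.026217 = 1.6402
Critical value: z_0.025 = ±1.960
p-value = 0.1010
Decision: fail to reject H₀ at α = 0.05

Answer: z = 1.6402, fail to reject H₀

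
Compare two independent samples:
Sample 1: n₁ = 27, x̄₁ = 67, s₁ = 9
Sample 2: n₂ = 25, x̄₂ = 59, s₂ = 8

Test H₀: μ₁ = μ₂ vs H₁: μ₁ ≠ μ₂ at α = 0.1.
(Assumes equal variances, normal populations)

Pooled variance: s²_p = [26×9² + 24×8²]/(50) = 72.8400
s_p = 8.5346
SE = s_p×√(1/n₁ + 1/n₂) = 8.5346×√(1/27 + 1/25) = 2.3688
t = (x̄₁ - x̄₂)/SE = (67 - 59)/2.3688 = 3.3772
df = 50, t-critical = ±1.676
Decision: reject H₀

Answer: t = 3.3772, reject H₀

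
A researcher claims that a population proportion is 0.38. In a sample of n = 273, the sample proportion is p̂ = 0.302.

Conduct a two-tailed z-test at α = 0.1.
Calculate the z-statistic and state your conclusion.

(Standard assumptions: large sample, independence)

Answer: z = -2.6551, reject H₀

Derivation:
H₀: p = 0.38, H₁: p ≠ 0.38
Standard error: SE = √(p₀(1-p₀)/n) = √(0.38×0.62/273) = 0.029377
z-statistic: z = (p̂ - p₀)/SE = (0.302 - 0.38)/0.029377 = -2.6551
Critical value: z_0.05 = ±1.645
p-value = 0.0079
Decision: reject H₀ at α = 0.1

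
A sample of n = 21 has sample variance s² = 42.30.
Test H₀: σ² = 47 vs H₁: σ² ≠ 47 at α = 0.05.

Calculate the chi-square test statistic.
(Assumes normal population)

df = n - 1 = 20
χ² = (n-1)s²/σ₀² = 20×42.30/47 = 18.0000
Critical values: χ²_{0.975,20} = 9.591, χ²_{0.025,20} = 34.170
Rejection region: χ² < 9.591 or χ² > 34.170
Decision: fail to reject H₀

Answer: χ² = 18.0000, fail to reject H₀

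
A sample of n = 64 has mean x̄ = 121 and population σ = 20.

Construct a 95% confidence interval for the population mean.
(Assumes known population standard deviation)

Confidence level: 95%, α = 0.05
z_0.025 = 1.960
SE = σ/√n = 20/√64 = 2.5000
Margin of error = 1.960 × 2.5000 = 4.9000
CI: x̄ ± margin = 121 ± 4.9000
CI: (116.1000, 125.9000)

Answer: (116.1000, 125.9000)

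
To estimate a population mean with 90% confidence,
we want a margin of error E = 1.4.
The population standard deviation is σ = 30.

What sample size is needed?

z_0.05 = 1.645
n = (z×σ/E)² = (1.645×30/1.4)²
n = 1242.5625
Round up: n = 1243

Answer: n = 1243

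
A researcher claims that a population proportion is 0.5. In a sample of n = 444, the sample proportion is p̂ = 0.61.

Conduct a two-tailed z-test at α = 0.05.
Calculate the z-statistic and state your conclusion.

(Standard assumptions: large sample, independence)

H₀: p = 0.5, H₁: p ≠ 0.5
Standard error: SE = √(p₀(1-p₀)/n) = √(0.5×0.5/444) = 0.023729
z-statistic: z = (p̂ - p₀)/SE = (0.61 - 0.5)/0.023729 = 4.6357
Critical value: z_0.025 = ±1.960
p-value < 0.0001
Decision: reject H₀ at α = 0.05

Answer: z = 4.6357, reject H₀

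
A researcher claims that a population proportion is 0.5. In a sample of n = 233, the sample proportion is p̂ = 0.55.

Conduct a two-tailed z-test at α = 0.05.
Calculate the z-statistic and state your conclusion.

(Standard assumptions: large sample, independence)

Answer: z = 1.5264, fail to reject H₀

Derivation:
H₀: p = 0.5, H₁: p ≠ 0.5
Standard error: SE = √(p₀(1-p₀)/n) = √(0.5×0.5/233) = 0.032756
z-statistic: z = (p̂ - p₀)/SE = (0.55 - 0.5)/0.032756 = 1.5264
Critical value: z_0.025 = ±1.960
p-value = 0.1269
Decision: fail to reject H₀ at α = 0.05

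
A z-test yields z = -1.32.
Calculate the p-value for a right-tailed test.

For z = -1.32:
p = P(Z > -1.32) = 1 - Φ(-1.32) = 0.9066

Answer: p-value ≈ 0.9066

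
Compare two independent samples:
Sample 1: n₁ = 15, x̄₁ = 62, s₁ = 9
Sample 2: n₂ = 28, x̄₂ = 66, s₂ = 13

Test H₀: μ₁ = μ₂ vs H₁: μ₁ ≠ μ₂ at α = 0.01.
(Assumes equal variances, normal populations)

Answer: t = -1.0605, fail to reject H₀

Derivation:
Pooled variance: s²_p = [14×9² + 27×13²]/(41) = 138.9512
s_p = 11.7878
SE = s_p×√(1/n₁ + 1/n₂) = 11.7878×√(1/15 + 1/28) = 3.7717
t = (x̄₁ - x̄₂)/SE = (62 - 66)/3.7717 = -1.0605
df = 41, t-critical = ±2.701
Decision: fail to reject H₀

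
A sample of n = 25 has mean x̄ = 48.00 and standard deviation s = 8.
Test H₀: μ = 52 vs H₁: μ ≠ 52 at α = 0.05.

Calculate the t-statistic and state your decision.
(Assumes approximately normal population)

Answer: t = -2.5000, reject H₀

Derivation:
df = n - 1 = 24
SE = s/√n = 8/√25 = 1.6000
t = (x̄ - μ₀)/SE = (48.00 - 52)/1.6000 = -2.5000
Critical value: t_{0.025,24} = ±2.064
p-value ≈ 0.0197
Decision: reject H₀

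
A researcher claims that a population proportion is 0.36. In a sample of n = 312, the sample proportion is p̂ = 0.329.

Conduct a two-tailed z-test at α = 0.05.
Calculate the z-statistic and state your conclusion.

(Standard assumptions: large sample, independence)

Answer: z = -1.1408, fail to reject H₀

Derivation:
H₀: p = 0.36, H₁: p ≠ 0.36
Standard error: SE = √(p₀(1-p₀)/n) = √(0.36×0.64/312) = 0.027175
z-statistic: z = (p̂ - p₀)/SE = (0.329 - 0.36)/0.027175 = -1.1408
Critical value: z_0.025 = ±1.960
p-value = 0.2540
Decision: fail to reject H₀ at α = 0.05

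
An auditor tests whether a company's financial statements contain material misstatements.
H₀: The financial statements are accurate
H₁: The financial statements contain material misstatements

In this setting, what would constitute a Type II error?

Answer: Failing to detect material misstatements that are actually present

Derivation:
Type I error: rejecting H₀ when it is actually true (false positive).
Type II error: failing to reject H₀ when H₁ is actually true (false negative).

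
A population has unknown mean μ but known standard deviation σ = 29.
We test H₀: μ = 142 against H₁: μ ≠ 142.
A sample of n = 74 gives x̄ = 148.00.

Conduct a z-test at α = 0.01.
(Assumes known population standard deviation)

Answer: z = 1.7798, fail to reject H₀

Derivation:
Standard error: SE = σ/√n = 29/√74 = 3.3712
z-statistic: z = (x̄ - μ₀)/SE = (148.00 - 142)/3.3712 = 1.7798
Critical value: ±2.576
p-value = 0.0751
Decision: fail to reject H₀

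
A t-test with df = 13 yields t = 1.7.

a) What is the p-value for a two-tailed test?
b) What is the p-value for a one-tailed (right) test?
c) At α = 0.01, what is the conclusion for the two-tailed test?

Using t-distribution with df = 13:
a) Two-tailed: p = 2×P(T > 1.7) = 0.1129
b) One-tailed: p = P(T > 1.7) = 0.0565
c) 0.1129 ≥ 0.01, fail to reject H₀

Answer: a) 0.1129, b) 0.0565, c) fail to reject H₀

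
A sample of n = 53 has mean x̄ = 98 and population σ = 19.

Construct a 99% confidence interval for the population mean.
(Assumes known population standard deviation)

Answer: (91.2769, 104.7231)

Derivation:
Confidence level: 99%, α = 0.01
z_0.005 = 2.576
SE = σ/√n = 19/√53 = 2.6099
Margin of error = 2.576 × 2.6099 = 6.7231
CI: x̄ ± margin = 98 ± 6.7231
CI: (91.2769, 104.7231)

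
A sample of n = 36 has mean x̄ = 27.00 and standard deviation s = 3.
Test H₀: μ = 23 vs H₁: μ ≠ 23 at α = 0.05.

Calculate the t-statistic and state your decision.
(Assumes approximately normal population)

df = n - 1 = 35
SE = s/√n = 3/√36 = 0.5000
t = (x̄ - μ₀)/SE = (27.00 - 23)/0.5000 = 8.0000
Critical value: t_{0.025,35} = ±2.030
p-value < 0.0001
Decision: reject H₀

Answer: t = 8.0000, reject H₀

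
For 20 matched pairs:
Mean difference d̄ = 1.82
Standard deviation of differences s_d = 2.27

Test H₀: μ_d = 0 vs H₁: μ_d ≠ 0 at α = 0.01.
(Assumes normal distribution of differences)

Answer: t = 3.5855, reject H₀

Derivation:
df = n - 1 = 19
SE = s_d/√n = 2.27/√20 = 0.5076
t = d̄/SE = 1.82/0.5076 = 3.5855
Critical value: t_{0.005,19} = ±2.861
p-value ≈ 0.0020
Decision: reject H₀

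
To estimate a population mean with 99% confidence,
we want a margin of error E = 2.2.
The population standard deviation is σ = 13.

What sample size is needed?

Answer: n = 232

Derivation:
z_0.005 = 2.576
n = (z×σ/E)² = (2.576×13/2.2)²
n = 231.7037
Round up: n = 232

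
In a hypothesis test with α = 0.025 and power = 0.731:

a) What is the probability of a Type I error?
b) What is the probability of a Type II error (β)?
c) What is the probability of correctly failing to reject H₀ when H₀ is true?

a) Type I error probability = α = 0.025
b) Power = P(reject H₀ | H₁ true) = 1 - β = 0.731, so Type II error probability = β = 1 - Power = 0.269
c) P(fail to reject H₀ | H₀ true) = 1 - α = 0.975

Answer: a) 0.025, b) 0.269, c) 0.975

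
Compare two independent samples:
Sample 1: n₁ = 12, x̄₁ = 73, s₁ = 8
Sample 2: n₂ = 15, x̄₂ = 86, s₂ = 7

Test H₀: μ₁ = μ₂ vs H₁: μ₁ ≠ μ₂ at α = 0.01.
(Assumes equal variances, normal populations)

Pooled variance: s²_p = [11×8² + 14×7²]/(25) = 55.6000
s_p = 7.4565
SE = s_p×√(1/n₁ + 1/n₂) = 7.4565×√(1/12 + 1/15) = 2.8879
t = (x̄₁ - x̄₂)/SE = (73 - 86)/2.8879 = -4.5015
df = 25, t-critical = ±2.787
Decision: reject H₀

Answer: t = -4.5015, reject H₀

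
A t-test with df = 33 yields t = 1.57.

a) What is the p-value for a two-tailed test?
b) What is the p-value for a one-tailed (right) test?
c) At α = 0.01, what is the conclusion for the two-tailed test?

Answer: a) 0.1260, b) 0.0630, c) fail to reject H₀

Derivation:
Using t-distribution with df = 33:
a) Two-tailed: p = 2×P(T > 1.57) = 0.1260
b) One-tailed: p = P(T > 1.57) = 0.0630
c) 0.1260 ≥ 0.01, fail to reject H₀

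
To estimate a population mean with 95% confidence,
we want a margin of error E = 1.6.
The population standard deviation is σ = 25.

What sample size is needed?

Answer: n = 938

Derivation:
z_0.025 = 1.960
n = (z×σ/E)² = (1.960×25/1.6)²
n = 937.8906
Round up: n = 938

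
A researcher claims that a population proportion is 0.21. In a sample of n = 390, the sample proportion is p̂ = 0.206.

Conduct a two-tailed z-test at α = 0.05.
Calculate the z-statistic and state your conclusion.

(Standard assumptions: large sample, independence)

H₀: p = 0.21, H₁: p ≠ 0.21
Standard error: SE = √(p₀(1-p₀)/n) = √(0.21×0.79/390) = 0.020625
z-statistic: z = (p̂ - p₀)/SE = (0.206 - 0.21)/0.020625 = -0.1939
Critical value: z_0.025 = ±1.960
p-value = 0.8463
Decision: fail to reject H₀ at α = 0.05

Answer: z = -0.1939, fail to reject H₀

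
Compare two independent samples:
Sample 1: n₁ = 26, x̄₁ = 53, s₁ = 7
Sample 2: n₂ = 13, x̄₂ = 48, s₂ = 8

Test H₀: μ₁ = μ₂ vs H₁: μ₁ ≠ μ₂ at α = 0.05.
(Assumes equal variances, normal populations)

Answer: t = 2.0056, fail to reject H₀

Derivation:
Pooled variance: s²_p = [25×7² + 12×8²]/(37) = 53.8649
s_p = 7.3393
SE = s_p×√(1/n₁ + 1/n₂) = 7.3393×√(1/26 + 1/13) = 2.4930
t = (x̄₁ - x̄₂)/SE = (53 - 48)/2.4930 = 2.0056
df = 37, t-critical = ±2.026
Decision: fail to reject H₀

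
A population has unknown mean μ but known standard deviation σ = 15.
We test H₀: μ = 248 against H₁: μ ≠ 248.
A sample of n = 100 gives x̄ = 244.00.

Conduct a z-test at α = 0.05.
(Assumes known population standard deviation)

Standard error: SE = σ/√n = 15/√100 = 1.5000
z-statistic: z = (x̄ - μ₀)/SE = (244.00 - 248)/1.5000 = -2.6667
Critical value: ±1.960
p-value = 0.0077
Decision: reject H₀

Answer: z = -2.6667, reject H₀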